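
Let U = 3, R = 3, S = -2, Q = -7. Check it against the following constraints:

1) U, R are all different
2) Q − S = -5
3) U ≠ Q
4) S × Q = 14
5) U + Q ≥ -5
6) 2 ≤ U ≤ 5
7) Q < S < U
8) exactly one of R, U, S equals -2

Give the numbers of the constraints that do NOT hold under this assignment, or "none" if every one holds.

The assignment fails constraint 1.

1) U = R = 3, not all different — violated.
2) Q − S = -7 − (-2) = -5 — satisfied.
3) U = 3, Q = -7; distinct — satisfied.
4) S × Q = -2 × (-7) = 14 — satisfied.
5) U + Q = 3 + (-7) = -4; -4 ≥ -5 — satisfied.
6) U = 3 lies in [2, 5] — satisfied.
7) values -7 < -2 < 3 — satisfied.
8) R=3, U=3, S=-2; 1 of them equals -2 — satisfied.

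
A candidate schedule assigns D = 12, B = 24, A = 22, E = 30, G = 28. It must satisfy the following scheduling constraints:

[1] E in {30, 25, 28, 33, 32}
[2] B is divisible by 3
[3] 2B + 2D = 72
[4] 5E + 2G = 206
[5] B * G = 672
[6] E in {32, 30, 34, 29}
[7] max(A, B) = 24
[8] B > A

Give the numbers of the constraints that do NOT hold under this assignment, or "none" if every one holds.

No violations.

[1] E = 30 is in {30, 25, 28, 33, 32}  ✔
[2] 24 / 3 = 8, so 3 divides 24  ✔
[3] 2B + 2D = 2(24) + 2(12) = 72  ✔
[4] 5E + 2G = 5(30) + 2(28) = 206  ✔
[5] B * G = 24 * 28 = 672  ✔
[6] E = 30 is in {32, 30, 34, 29}  ✔
[7] max(22, 24) = 24  ✔
[8] B = 24, A = 22; 24 > 22  ✔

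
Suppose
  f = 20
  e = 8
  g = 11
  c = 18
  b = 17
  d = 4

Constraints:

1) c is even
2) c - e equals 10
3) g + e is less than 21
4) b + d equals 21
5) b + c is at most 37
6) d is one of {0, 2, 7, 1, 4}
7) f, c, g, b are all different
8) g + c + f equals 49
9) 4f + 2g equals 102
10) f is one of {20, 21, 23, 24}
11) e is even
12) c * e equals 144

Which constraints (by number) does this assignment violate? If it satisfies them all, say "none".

All constraints are satisfied.

1) c = 18 is even  ✔
2) c - e = 18 - 8 = 10  ✔
3) g + e = 11 + 8 = 19; 19 < 21  ✔
4) b + d = 17 + 4 = 21  ✔
5) b + c = 17 + 18 = 35; 35 ≤ 37  ✔
6) d = 4 is in {0, 2, 7, 1, 4}  ✔
7) values 20, 18, 11, 17 are pairwise distinct  ✔
8) g + c + f = 11 + 18 + 20 = 49  ✔
9) 4f + 2g = 4(20) + 2(11) = 102  ✔
10) f = 20 is in {20, 21, 23, 24}  ✔
11) e = 8 is even  ✔
12) c * e = 18 * 8 = 144  ✔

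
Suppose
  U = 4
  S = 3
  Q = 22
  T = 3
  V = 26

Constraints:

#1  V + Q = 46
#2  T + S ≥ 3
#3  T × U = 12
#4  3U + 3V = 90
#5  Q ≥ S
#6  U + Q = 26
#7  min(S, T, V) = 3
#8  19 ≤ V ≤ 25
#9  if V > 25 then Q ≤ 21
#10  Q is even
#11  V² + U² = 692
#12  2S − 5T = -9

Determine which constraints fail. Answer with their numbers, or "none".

#1 V + Q = 26 + 22 = 48, not 46 — does not hold.
#2 T + S = 3 + 3 = 6; 6 ≥ 3 — holds.
#3 T × U = 3 × 4 = 12 — holds.
#4 3U + 3V = 3(4) + 3(26) = 90 — holds.
#5 Q = 22, S = 3; 22 ≥ 3 — holds.
#6 U + Q = 4 + 22 = 26 — holds.
#7 min(3, 3, 26) = 3 — holds.
#8 V = 26 is outside [19, 25] — does not hold.
#9 V = 26 > 25, so we need Q ≤ 21; but Q = 22 > 21 — does not hold.
#10 Q = 22 is even — holds.
#11 V² + U² = 26² + 4² = 676 + 16 = 692 — holds.
#12 2S − 5T = 2(3) − 5(3) = -9 — holds.

Constraints 1, 8, and 9 do not hold.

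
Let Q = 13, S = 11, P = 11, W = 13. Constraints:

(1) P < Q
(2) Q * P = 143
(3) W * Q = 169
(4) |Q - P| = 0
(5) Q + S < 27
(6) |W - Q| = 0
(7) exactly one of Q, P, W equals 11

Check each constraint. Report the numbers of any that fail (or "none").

(1) P = 11, Q = 13; 11 < 13 — holds.
(2) Q * P = 13 * 11 = 143 — holds.
(3) W * Q = 13 * 13 = 169 — holds.
(4) |13 - 11| = 2, not 0 — does not hold.
(5) Q + S = 13 + 11 = 24; 24 < 27 — holds.
(6) |13 - 13| = 0 — holds.
(7) Q=13, P=11, W=13; 1 of them equals 11 — holds.

Constraint 4 is violated.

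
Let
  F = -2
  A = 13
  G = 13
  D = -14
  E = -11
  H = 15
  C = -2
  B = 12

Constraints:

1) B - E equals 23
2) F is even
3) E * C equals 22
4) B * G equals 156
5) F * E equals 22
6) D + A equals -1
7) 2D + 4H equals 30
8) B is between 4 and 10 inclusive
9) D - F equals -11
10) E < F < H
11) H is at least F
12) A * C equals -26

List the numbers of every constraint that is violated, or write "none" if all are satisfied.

Violated: 7, 8, and 9.

1) B - E = 12 - (-11) = 23 — OK.
2) F = -2 is even — OK.
3) E * C = -11 * (-2) = 22 — OK.
4) B * G = 12 * 13 = 156 — OK.
5) F * E = -2 * (-11) = 22 — OK.
6) D + A = -14 + 13 = -1 — OK.
7) 2D + 4H = 2(-14) + 4(15) = 32, not 30 — violated.
8) B = 12 is outside [4, 10] — violated.
9) D - F = -14 - (-2) = -12, not -11 — violated.
10) values -11 < -2 < 15 — OK.
11) H = 15, F = -2; 15 ≥ -2 — OK.
12) A * C = 13 * (-2) = -26 — OK.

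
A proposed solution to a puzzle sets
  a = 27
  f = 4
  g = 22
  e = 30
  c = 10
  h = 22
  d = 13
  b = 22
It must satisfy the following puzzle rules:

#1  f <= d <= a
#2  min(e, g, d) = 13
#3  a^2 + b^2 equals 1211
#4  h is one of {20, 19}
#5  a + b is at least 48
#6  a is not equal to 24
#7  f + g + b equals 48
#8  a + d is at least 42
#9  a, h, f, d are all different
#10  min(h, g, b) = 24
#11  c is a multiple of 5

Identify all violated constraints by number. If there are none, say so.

#1 values 4 <= 13 <= 27 — satisfied.
#2 min(30, 22, 13) = 13 — satisfied.
#3 a^2 + b^2 = 27^2 + 22^2 = 729 + 484 = 1213, not 1211 — violated.
#4 h = 22 is not in {20, 19} — violated.
#5 a + b = 27 + 22 = 49; 49 ≥ 48 — satisfied.
#6 a = 27, and 27 ≠ 24 — satisfied.
#7 f + g + b = 4 + 22 + 22 = 48 — satisfied.
#8 a + d = 27 + 13 = 40; 40 < 42, bound 42 not met — violated.
#9 values 27, 22, 4, 13 are pairwise distinct — satisfied.
#10 min(22, 22, 22) = 22, not 24 — violated.
#11 10 / 5 = 2, so 5 divides 10 — satisfied.

Violated: 3, 4, 8, and 10.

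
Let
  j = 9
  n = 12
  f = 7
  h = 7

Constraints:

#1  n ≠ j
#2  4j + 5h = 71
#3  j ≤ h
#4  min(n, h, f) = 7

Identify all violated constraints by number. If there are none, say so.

Constraint 3 is violated.

#1 n = 12, j = 9; distinct — holds.
#2 4j + 5h = 4(9) + 5(7) = 71 — holds.
#3 j = 9, h = 7; 9 > 7 (want ≤) — does not hold.
#4 min(12, 7, 7) = 7 — holds.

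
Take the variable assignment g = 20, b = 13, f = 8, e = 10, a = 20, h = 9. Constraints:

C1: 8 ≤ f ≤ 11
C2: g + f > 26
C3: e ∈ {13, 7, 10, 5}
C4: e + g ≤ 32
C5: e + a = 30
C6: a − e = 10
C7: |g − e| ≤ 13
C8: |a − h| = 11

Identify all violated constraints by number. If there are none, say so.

C1: f = 8 lies in [8, 11] — OK.
C2: g + f = 20 + 8 = 28; 28 > 26 — OK.
C3: e = 10 is in {13, 7, 10, 5} — OK.
C4: e + g = 10 + 20 = 30; 30 ≤ 32 — OK.
C5: e + a = 10 + 20 = 30 — OK.
C6: a − e = 20 − 10 = 10 — OK.
C7: |20 − 10| = 10; 10 ≤ 13 — OK.
C8: |20 − 9| = 11 — OK.

Yes — all constraints hold.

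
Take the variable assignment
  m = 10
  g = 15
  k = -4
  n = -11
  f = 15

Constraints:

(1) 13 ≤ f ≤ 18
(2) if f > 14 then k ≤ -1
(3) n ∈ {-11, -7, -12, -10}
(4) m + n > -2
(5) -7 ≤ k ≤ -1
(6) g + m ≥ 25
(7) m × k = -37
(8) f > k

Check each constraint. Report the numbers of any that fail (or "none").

The assignment fails constraint 7.

(1) f = 15 lies in [13, 18] — OK.
(2) f = 15 > 14, so we need k ≤ -1; k = -4 ≤ -1 — OK.
(3) n = -11 is in {-11, -7, -12, -10} — OK.
(4) m + n = 10 + (-11) = -1; -1 > -2 — OK.
(5) k = -4 lies in [-7, -1] — OK.
(6) g + m = 15 + 10 = 25; 25 ≥ 25 — OK.
(7) m × k = 10 × (-4) = -40, not -37 — violated.
(8) f = 15, k = -4; 15 > -4 — OK.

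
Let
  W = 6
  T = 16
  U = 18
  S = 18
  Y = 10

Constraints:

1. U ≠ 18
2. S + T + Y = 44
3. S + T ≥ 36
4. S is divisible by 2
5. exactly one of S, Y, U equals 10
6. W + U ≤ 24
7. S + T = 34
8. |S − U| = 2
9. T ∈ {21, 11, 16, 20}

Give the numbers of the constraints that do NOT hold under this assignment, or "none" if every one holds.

The assignment fails constraints 1, 3, 8.

1. U = 18, but 18 is required to differ — fails.
2. S + T + Y = 18 + 16 + 10 = 44 — holds.
3. S + T = 18 + 16 = 34; 34 < 36, bound 36 not met — fails.
4. 18 / 2 = 9, so 2 divides 18 — holds.
5. S=18, Y=10, U=18; 1 of them equals 10 — holds.
6. W + U = 6 + 18 = 24; 24 ≤ 24 — holds.
7. S + T = 18 + 16 = 34 — holds.
8. |18 − 18| = 0, not 2 — fails.
9. T = 16 is in {21, 11, 16, 20} — holds.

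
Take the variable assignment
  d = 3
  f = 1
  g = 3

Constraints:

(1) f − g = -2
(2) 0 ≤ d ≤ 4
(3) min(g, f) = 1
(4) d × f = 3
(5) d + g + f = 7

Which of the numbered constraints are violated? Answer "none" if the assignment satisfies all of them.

None — every constraint holds.

(1) f − g = 1 − 3 = -2  ✓
(2) d = 3 lies in [0, 4]  ✓
(3) min(3, 1) = 1  ✓
(4) d × f = 3 × 1 = 3  ✓
(5) d + g + f = 3 + 3 + 1 = 7  ✓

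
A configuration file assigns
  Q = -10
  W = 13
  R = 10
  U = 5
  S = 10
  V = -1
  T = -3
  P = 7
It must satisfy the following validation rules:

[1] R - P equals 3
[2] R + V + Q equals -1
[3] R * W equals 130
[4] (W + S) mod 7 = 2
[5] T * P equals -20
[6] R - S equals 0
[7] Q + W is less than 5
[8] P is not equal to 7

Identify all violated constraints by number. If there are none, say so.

[1] R - P = 10 - 7 = 3 — satisfied.
[2] R + V + Q = 10 + (-1) + (-10) = -1 — satisfied.
[3] R * W = 10 * 13 = 130 — satisfied.
[4] W + S = 23; 23 mod 7 = 2 — satisfied.
[5] T * P = -3 * 7 = -21, not -20 — violated.
[6] R - S = 10 - 10 = 0 — satisfied.
[7] Q + W = -10 + 13 = 3; 3 < 5 — satisfied.
[8] P = 7, but 7 is required to differ — violated.

Constraints 5 and 8 are violated.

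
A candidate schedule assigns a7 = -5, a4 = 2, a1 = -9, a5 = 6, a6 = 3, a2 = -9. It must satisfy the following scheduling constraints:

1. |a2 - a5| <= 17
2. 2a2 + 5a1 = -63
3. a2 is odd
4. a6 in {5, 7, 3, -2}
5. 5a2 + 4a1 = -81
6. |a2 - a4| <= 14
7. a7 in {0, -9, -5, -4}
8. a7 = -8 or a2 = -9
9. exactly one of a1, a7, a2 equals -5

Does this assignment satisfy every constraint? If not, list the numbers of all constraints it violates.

1. |-9 - 6| = 15; 15 ≤ 17 — holds.
2. 2a2 + 5a1 = 2(-9) + 5(-9) = -63 — holds.
3. a2 = -9 is odd — holds.
4. a6 = 3 is in {5, 7, 3, -2} — holds.
5. 5a2 + 4a1 = 5(-9) + 4(-9) = -81 — holds.
6. |-9 - 2| = 11; 11 ≤ 14 — holds.
7. a7 = -5 is in {0, -9, -5, -4} — holds.
8. a7 = -5 ≠ -8, but a2 = -9 = -9 (second disjunct) — holds.
9. a1=-9, a7=-5, a2=-9; 1 of them equals -5 — holds.

No violations.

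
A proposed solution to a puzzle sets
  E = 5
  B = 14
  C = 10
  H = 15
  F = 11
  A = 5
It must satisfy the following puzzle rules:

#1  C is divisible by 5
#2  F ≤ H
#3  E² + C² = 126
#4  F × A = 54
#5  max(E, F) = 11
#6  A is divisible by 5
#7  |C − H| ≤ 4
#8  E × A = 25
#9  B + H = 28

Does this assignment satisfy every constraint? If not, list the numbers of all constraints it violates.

No — constraints 3, 4, 7, and 9 are not satisfied.

#1 10 / 5 = 2, so 5 divides 10  true
#2 F = 11, H = 15; 11 ≤ 15  true
#3 E² + C² = 5² + 10² = 25 + 100 = 125, not 126  false
#4 F × A = 11 × 5 = 55, not 54  false
#5 max(5, 11) = 11  true
#6 5 / 5 = 1, so 5 divides 5  true
#7 |10 − 15| = 5; 5 > 4, exceeds bound 4  false
#8 E × A = 5 × 5 = 25  true
#9 B + H = 14 + 15 = 29, not 28  false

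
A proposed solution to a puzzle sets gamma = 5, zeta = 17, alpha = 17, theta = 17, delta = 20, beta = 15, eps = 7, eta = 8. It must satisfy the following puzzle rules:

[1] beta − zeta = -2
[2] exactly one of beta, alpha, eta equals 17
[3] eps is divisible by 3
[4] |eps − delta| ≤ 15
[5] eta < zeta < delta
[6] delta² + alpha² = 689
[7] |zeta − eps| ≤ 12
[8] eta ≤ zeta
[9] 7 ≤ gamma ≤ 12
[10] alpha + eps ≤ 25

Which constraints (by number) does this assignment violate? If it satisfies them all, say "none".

[1] beta − zeta = 15 − 17 = -2  OK
[2] beta=15, alpha=17, eta=8; 1 of them equals 17  OK
[3] 7 = 3×2 + 1, so 3 does not divide 7  FAIL
[4] |7 − 20| = 13; 13 ≤ 15  OK
[5] values 8 < 17 < 20  OK
[6] delta² + alpha² = 20² + 17² = 400 + 289 = 689  OK
[7] |17 − 7| = 10; 10 ≤ 12  OK
[8] eta = 8, zeta = 17; 8 ≤ 17  OK
[9] gamma = 5 is outside [7, 12]  FAIL
[10] alpha + eps = 17 + 7 = 24; 24 ≤ 25  OK

Constraints 3 and 9 do not hold.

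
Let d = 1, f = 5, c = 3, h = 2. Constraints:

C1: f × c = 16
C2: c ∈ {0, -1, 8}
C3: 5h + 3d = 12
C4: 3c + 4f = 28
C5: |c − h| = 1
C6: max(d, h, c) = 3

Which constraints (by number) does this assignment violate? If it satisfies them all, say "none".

C1: f × c = 5 × 3 = 15, not 16 — violated.
C2: c = 3 is not in {0, -1, 8} — violated.
C3: 5h + 3d = 5(2) + 3(1) = 13, not 12 — violated.
C4: 3c + 4f = 3(3) + 4(5) = 29, not 28 — violated.
C5: |3 − 2| = 1 — satisfied.
C6: max(1, 2, 3) = 3 — satisfied.

Constraints 1, 2, 3, 4 do not hold.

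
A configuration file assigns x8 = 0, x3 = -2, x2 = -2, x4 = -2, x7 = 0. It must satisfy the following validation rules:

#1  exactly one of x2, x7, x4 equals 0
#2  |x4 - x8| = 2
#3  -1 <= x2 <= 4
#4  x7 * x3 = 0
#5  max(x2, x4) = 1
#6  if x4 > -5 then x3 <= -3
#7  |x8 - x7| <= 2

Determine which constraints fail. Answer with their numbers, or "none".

#1 x2=-2, x7=0, x4=-2; 1 of them equals 0 — holds.
#2 |-2 - 0| = 2 — holds.
#3 x2 = -2 is outside [-1, 4] — fails.
#4 x7 * x3 = 0 * (-2) = 0 — holds.
#5 max(-2, -2) = -2, not 1 — fails.
#6 x4 = -2 > -5, so we need x3 ≤ -3; but x3 = -2 > -3 — fails.
#7 |0 - 0| = 0; 0 ≤ 2 — holds.

The assignment fails constraints 3, 5, 6.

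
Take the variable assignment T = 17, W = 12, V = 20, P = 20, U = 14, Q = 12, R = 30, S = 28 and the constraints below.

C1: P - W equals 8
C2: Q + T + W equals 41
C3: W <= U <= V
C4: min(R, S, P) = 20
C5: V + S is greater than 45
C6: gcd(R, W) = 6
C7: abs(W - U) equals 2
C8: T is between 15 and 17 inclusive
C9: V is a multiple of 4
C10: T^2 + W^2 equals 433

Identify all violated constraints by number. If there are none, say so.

Yes — all constraints hold.

C1: P - W = 20 - 12 = 8  true
C2: Q + T + W = 12 + 17 + 12 = 41  true
C3: values 12 <= 14 <= 20  true
C4: min(30, 28, 20) = 20  true
C5: V + S = 20 + 28 = 48; 48 > 45  true
C6: gcd(30, 12) = 6  true
C7: abs(12 - 14) = 2  true
C8: T = 17 lies in [15, 17]  true
C9: 20 / 4 = 5, so 4 divides 20  true
C10: T^2 + W^2 = 17^2 + 12^2 = 289 + 144 = 433  true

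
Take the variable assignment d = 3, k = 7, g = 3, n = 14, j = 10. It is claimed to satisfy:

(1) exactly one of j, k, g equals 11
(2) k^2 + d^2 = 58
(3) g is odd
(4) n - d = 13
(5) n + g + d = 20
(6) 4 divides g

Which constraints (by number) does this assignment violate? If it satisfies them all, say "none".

The assignment fails constraints 1, 4, and 6.

(1) j=10, k=7, g=3; 0 of them equal 11, not exactly one  ✗
(2) k^2 + d^2 = 7^2 + 3^2 = 49 + 9 = 58  ✓
(3) g = 3 is odd  ✓
(4) n - d = 14 - 3 = 11, not 13  ✗
(5) n + g + d = 14 + 3 + 3 = 20  ✓
(6) 3 = 4*0 + 3, so 4 does not divide 3  ✗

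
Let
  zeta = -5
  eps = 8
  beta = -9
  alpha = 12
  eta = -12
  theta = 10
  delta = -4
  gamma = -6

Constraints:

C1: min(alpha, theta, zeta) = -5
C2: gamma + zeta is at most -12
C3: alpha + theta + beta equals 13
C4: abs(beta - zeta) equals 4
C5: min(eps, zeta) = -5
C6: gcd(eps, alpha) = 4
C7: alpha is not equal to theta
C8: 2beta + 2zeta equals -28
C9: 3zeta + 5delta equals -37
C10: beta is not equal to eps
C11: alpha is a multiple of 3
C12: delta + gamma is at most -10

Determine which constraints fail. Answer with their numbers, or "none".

C1: min(12, 10, -5) = -5 — holds.
C2: gamma + zeta = -6 + (-5) = -11; -11 > -12, bound -12 not met — fails.
C3: alpha + theta + beta = 12 + 10 + (-9) = 13 — holds.
C4: abs(-9 - (-5)) = 4 — holds.
C5: min(8, -5) = -5 — holds.
C6: gcd(8, 12) = 4 — holds.
C7: alpha = 12, theta = 10; distinct — holds.
C8: 2beta + 2zeta = 2(-9) + 2(-5) = -28 — holds.
C9: 3zeta + 5delta = 3(-5) + 5(-4) = -35, not -37 — fails.
C10: beta = -9, eps = 8; distinct — holds.
C11: 12 / 3 = 4, so 3 divides 12 — holds.
C12: delta + gamma = -4 + (-6) = -10; -10 ≤ -10 — holds.

No — constraints 2, 9 are not satisfied.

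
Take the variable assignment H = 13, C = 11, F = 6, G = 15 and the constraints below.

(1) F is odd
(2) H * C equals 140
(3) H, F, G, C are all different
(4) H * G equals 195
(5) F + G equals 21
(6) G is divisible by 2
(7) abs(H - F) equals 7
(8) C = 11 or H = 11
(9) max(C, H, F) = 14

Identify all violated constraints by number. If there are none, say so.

Violated: 1, 2, 6, and 9.

(1) F = 6 is even — violated.
(2) H * C = 13 * 11 = 143, not 140 — violated.
(3) values 13, 6, 15, 11 are pairwise distinct — satisfied.
(4) H * G = 13 * 15 = 195 — satisfied.
(5) F + G = 6 + 15 = 21 — satisfied.
(6) 15 = 2*7 + 1, so 2 does not divide 15 — violated.
(7) abs(13 - 6) = 7 — satisfied.
(8) C = 11 = 11 (first disjunct) — satisfied.
(9) max(11, 13, 6) = 13, not 14 — violated.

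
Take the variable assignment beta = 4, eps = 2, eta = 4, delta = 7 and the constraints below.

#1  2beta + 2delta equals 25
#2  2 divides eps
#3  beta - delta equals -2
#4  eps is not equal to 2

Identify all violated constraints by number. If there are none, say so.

Constraints 1, 3, and 4 are violated.

#1 2beta + 2delta = 2(4) + 2(7) = 22, not 25 — violated.
#2 2 / 2 = 1, so 2 divides 2 — OK.
#3 beta - delta = 4 - 7 = -3, not -2 — violated.
#4 eps = 2, but 2 is required to differ — violated.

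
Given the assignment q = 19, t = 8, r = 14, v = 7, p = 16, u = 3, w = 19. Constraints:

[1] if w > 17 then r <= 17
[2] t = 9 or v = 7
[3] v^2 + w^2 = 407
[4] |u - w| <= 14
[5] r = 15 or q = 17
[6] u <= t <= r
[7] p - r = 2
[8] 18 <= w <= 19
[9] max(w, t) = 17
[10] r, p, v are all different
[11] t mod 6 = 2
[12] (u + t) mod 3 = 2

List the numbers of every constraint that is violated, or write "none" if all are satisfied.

Constraints 3, 4, 5, and 9 do not hold.

[1] w = 19 > 17, so we need r ≤ 17; r = 14 ≤ 17  OK
[2] t = 8 ≠ 9, but v = 7 = 7 (second disjunct)  OK
[3] v^2 + w^2 = 7^2 + 19^2 = 49 + 361 = 410, not 407  FAIL
[4] |3 - 19| = 16; 16 > 14, exceeds bound 14  FAIL
[5] r = 14 ≠ 15 and q = 19 ≠ 17; both disjuncts false  FAIL
[6] values 3 <= 8 <= 14  OK
[7] p - r = 16 - 14 = 2  OK
[8] w = 19 lies in [18, 19]  OK
[9] max(19, 8) = 19, not 17  FAIL
[10] values 14, 16, 7 are pairwise distinct  OK
[11] 8 mod 6 = 2  OK
[12] u + t = 11; 11 mod 3 = 2  OK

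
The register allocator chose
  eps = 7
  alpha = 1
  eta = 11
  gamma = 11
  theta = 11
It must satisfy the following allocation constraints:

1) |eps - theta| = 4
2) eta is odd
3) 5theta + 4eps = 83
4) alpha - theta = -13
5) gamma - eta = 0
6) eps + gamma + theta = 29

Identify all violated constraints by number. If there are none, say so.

Violated: 4.

1) |7 - 11| = 4 — satisfied.
2) eta = 11 is odd — satisfied.
3) 5theta + 4eps = 5(11) + 4(7) = 83 — satisfied.
4) alpha - theta = 1 - 11 = -10, not -13 — violated.
5) gamma - eta = 11 - 11 = 0 — satisfied.
6) eps + gamma + theta = 7 + 11 + 11 = 29 — satisfied.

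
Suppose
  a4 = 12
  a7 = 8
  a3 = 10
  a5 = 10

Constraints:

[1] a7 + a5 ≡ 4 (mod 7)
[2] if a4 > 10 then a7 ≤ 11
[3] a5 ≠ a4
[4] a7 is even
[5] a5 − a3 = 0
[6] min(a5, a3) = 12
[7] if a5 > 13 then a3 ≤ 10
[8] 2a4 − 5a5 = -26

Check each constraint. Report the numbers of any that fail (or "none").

[1] a7 + a5 = 18; 18 mod 7 = 4 — holds.
[2] a4 = 12 > 10, so we need a7 ≤ 11; a7 = 8 ≤ 11 — holds.
[3] a5 = 10, a4 = 12; distinct — holds.
[4] a7 = 8 is even — holds.
[5] a5 − a3 = 10 − 10 = 0 — holds.
[6] min(10, 10) = 10, not 12 — fails.
[7] a5 = 10, not > 13; antecedent false, conditional vacuously true — holds.
[8] 2a4 − 5a5 = 2(12) − 5(10) = -26 — holds.

Constraint 6 does not hold.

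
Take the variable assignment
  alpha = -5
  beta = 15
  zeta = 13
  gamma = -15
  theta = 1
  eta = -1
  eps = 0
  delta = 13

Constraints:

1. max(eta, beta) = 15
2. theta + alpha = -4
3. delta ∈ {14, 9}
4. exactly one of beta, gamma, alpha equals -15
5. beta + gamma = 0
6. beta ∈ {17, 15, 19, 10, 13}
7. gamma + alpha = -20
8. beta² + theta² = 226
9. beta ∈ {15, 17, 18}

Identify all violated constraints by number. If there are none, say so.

1. max(-1, 15) = 15 — satisfied.
2. theta + alpha = 1 + (-5) = -4 — satisfied.
3. delta = 13 is not in {14, 9} — violated.
4. beta=15, gamma=-15, alpha=-5; 1 of them equals -15 — satisfied.
5. beta + gamma = 15 + (-15) = 0 — satisfied.
6. beta = 15 is in {17, 15, 19, 10, 13} — satisfied.
7. gamma + alpha = -15 + (-5) = -20 — satisfied.
8. beta² + theta² = 15² + 1² = 225 + 1 = 226 — satisfied.
9. beta = 15 is in {15, 17, 18} — satisfied.

Constraint 3 is violated.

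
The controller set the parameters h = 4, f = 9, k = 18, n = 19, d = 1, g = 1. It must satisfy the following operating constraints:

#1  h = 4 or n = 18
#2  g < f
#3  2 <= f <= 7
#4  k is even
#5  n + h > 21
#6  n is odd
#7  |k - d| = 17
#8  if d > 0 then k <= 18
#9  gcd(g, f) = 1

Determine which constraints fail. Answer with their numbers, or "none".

Violated: 3.

#1 h = 4 = 4 (first disjunct)  holds
#2 g = 1, f = 9; 1 < 9  holds
#3 f = 9 is outside [2, 7]  fails
#4 k = 18 is even  holds
#5 n + h = 19 + 4 = 23; 23 > 21  holds
#6 n = 19 is odd  holds
#7 |18 - 1| = 17  holds
#8 d = 1 > 0, so we need k ≤ 18; k = 18 ≤ 18  holds
#9 gcd(1, 9) = 1  holds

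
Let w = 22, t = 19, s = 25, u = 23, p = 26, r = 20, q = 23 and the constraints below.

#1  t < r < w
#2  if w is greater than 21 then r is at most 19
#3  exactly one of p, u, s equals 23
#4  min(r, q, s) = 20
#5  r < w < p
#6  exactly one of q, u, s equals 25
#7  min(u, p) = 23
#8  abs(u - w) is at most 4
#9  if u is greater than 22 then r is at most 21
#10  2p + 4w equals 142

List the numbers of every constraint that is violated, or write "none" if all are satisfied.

Constraints 2, 10 do not hold.

#1 values 19 < 20 < 22  OK
#2 w = 22 > 21, so we need r ≤ 19; but r = 20 > 19  FAIL
#3 p=26, u=23, s=25; 1 of them equals 23  OK
#4 min(20, 23, 25) = 20  OK
#5 values 20 < 22 < 26  OK
#6 q=23, u=23, s=25; 1 of them equals 25  OK
#7 min(23, 26) = 23  OK
#8 abs(23 - 22) = 1; 1 ≤ 4  OK
#9 u = 23 > 22, so we need r ≤ 21; r = 20 ≤ 21  OK
#10 2p + 4w = 2(26) + 4(22) = 140, not 142  FAIL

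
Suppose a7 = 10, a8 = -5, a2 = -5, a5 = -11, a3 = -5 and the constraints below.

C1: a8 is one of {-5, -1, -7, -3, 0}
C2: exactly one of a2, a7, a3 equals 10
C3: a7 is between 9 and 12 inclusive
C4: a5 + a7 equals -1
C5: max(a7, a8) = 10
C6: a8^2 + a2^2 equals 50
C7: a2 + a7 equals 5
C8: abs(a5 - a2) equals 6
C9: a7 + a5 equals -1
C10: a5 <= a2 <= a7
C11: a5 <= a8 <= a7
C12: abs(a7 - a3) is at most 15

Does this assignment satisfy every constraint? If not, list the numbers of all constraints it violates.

None — every constraint holds.

C1: a8 = -5 is in {-5, -1, -7, -3, 0}  holds
C2: a2=-5, a7=10, a3=-5; 1 of them equals 10  holds
C3: a7 = 10 lies in [9, 12]  holds
C4: a5 + a7 = -11 + 10 = -1  holds
C5: max(10, -5) = 10  holds
C6: a8^2 + a2^2 = (-5)^2 + (-5)^2 = 25 + 25 = 50  holds
C7: a2 + a7 = -5 + 10 = 5  holds
C8: abs(-11 - (-5)) = 6  holds
C9: a7 + a5 = 10 + (-11) = -1  holds
C10: values -11 <= -5 <= 10  holds
C11: values -11 <= -5 <= 10  holds
C12: abs(10 - (-5)) = 15; 15 ≤ 15  holds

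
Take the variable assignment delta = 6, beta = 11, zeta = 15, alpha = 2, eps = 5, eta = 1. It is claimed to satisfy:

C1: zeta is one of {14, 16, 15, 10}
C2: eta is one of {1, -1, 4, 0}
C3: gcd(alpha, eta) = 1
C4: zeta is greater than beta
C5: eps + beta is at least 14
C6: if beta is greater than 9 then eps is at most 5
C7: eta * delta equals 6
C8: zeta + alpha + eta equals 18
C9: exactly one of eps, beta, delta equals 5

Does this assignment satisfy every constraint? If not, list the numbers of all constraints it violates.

C1: zeta = 15 is in {14, 16, 15, 10} — satisfied.
C2: eta = 1 is in {1, -1, 4, 0} — satisfied.
C3: gcd(2, 1) = 1 — satisfied.
C4: zeta = 15, beta = 11; 15 > 11 — satisfied.
C5: eps + beta = 5 + 11 = 16; 16 ≥ 14 — satisfied.
C6: beta = 11 > 9, so we need eps ≤ 5; eps = 5 ≤ 5 — satisfied.
C7: eta * delta = 1 * 6 = 6 — satisfied.
C8: zeta + alpha + eta = 15 + 2 + 1 = 18 — satisfied.
C9: eps=5, beta=11, delta=6; 1 of them equals 5 — satisfied.

All constraints are satisfied.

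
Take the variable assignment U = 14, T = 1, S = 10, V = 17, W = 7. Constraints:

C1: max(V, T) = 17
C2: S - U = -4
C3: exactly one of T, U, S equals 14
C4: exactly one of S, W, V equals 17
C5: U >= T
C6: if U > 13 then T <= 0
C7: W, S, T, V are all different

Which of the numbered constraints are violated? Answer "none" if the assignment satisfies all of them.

C1: max(17, 1) = 17 — satisfied.
C2: S - U = 10 - 14 = -4 — satisfied.
C3: T=1, U=14, S=10; 1 of them equals 14 — satisfied.
C4: S=10, W=7, V=17; 1 of them equals 17 — satisfied.
C5: U = 14, T = 1; 14 ≥ 1 — satisfied.
C6: U = 14 > 13, so we need T ≤ 0; but T = 1 > 0 — violated.
C7: values 7, 10, 1, 17 are pairwise distinct — satisfied.

Constraint 6 is violated.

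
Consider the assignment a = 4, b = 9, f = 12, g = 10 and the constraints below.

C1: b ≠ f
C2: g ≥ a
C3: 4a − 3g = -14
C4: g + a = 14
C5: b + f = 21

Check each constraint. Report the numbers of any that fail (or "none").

C1: b = 9, f = 12; distinct  ✔
C2: g = 10, a = 4; 10 ≥ 4  ✔
C3: 4a − 3g = 4(4) − 3(10) = -14  ✔
C4: g + a = 10 + 4 = 14  ✔
C5: b + f = 9 + 12 = 21  ✔

Yes — all constraints hold.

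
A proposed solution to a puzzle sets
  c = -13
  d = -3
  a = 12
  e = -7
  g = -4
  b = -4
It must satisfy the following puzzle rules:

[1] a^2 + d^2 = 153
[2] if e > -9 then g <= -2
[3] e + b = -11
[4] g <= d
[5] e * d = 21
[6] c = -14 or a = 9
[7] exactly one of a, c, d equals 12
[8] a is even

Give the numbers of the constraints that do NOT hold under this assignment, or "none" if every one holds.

No — constraint 6 is not satisfied.

[1] a^2 + d^2 = 12^2 + (-3)^2 = 144 + 9 = 153  true
[2] e = -7 > -9, so we need g ≤ -2; g = -4 ≤ -2  true
[3] e + b = -7 + (-4) = -11  true
[4] g = -4, d = -3; -4 ≤ -3  true
[5] e * d = -7 * (-3) = 21  true
[6] c = -13 ≠ -14 and a = 12 ≠ 9; both disjuncts false  false
[7] a=12, c=-13, d=-3; 1 of them equals 12  true
[8] a = 12 is even  true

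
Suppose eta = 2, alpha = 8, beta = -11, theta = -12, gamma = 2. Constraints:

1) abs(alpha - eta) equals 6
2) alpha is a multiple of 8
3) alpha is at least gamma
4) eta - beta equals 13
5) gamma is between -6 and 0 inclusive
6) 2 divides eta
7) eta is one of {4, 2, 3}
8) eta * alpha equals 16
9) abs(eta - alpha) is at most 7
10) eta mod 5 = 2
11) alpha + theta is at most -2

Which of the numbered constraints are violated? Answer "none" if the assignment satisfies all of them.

Constraint 5 does not hold.

1) abs(8 - 2) = 6 — holds.
2) 8 / 8 = 1, so 8 divides 8 — holds.
3) alpha = 8, gamma = 2; 8 ≥ 2 — holds.
4) eta - beta = 2 - (-11) = 13 — holds.
5) gamma = 2 is outside [-6, 0] — does not hold.
6) 2 / 2 = 1, so 2 divides 2 — holds.
7) eta = 2 is in {4, 2, 3} — holds.
8) eta * alpha = 2 * 8 = 16 — holds.
9) abs(2 - 8) = 6; 6 ≤ 7 — holds.
10) 2 mod 5 = 2 — holds.
11) alpha + theta = 8 + (-12) = -4; -4 ≤ -2 — holds.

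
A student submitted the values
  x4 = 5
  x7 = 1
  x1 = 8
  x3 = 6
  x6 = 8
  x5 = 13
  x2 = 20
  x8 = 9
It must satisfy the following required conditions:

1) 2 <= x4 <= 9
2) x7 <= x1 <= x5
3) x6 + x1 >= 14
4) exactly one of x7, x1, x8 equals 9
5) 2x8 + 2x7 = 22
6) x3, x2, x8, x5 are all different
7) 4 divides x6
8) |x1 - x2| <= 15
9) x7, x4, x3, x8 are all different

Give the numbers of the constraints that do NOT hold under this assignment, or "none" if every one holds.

Constraint 5 does not hold.

1) x4 = 5 lies in [2, 9]  ✔
2) values 1 <= 8 <= 13  ✔
3) x6 + x1 = 8 + 8 = 16; 16 ≥ 14  ✔
4) x7=1, x1=8, x8=9; 1 of them equals 9  ✔
5) 2x8 + 2x7 = 2(9) + 2(1) = 20, not 22  ✘
6) values 6, 20, 9, 13 are pairwise distinct  ✔
7) 8 / 4 = 2, so 4 divides 8  ✔
8) |8 - 20| = 12; 12 ≤ 15  ✔
9) values 1, 5, 6, 9 are pairwise distinct  ✔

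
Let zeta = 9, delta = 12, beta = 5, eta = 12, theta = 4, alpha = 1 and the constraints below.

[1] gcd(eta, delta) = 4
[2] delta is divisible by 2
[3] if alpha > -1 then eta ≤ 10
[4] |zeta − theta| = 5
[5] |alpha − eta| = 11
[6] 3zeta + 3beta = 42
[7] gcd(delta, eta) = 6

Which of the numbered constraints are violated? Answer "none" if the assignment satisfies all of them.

[1] gcd(12, 12) = 12, not 4  fails
[2] 12 / 2 = 6, so 2 divides 12  holds
[3] alpha = 1 > -1, so we need eta ≤ 10; but eta = 12 > 10  fails
[4] |9 − 4| = 5  holds
[5] |1 − 12| = 11  holds
[6] 3zeta + 3beta = 3(9) + 3(5) = 42  holds
[7] gcd(12, 12) = 12, not 6  fails

Constraints 1, 3, and 7 do not hold.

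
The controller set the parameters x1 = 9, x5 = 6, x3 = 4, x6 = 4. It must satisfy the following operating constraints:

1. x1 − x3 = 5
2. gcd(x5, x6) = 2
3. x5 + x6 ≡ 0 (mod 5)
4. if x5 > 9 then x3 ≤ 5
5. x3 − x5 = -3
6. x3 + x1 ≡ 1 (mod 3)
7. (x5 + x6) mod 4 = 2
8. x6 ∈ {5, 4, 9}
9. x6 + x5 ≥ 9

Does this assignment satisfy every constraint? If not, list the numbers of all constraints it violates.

Constraint 5 does not hold.

1. x1 − x3 = 9 − 4 = 5  ✔
2. gcd(6, 4) = 2  ✔
3. x5 + x6 = 10; 10 mod 5 = 0  ✔
4. x5 = 6, not > 9; antecedent false, conditional vacuously true  ✔
5. x3 − x5 = 4 − 6 = -2, not -3  ✘
6. x3 + x1 = 13; 13 mod 3 = 1  ✔
7. x5 + x6 = 10; 10 mod 4 = 2  ✔
8. x6 = 4 is in {5, 4, 9}  ✔
9. x6 + x5 = 4 + 6 = 10; 10 ≥ 9  ✔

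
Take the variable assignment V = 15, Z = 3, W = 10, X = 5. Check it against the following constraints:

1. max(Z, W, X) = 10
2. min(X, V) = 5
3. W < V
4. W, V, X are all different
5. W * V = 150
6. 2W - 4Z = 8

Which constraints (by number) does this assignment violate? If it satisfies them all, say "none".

1. max(3, 10, 5) = 10 — satisfied.
2. min(5, 15) = 5 — satisfied.
3. W = 10, V = 15; 10 < 15 — satisfied.
4. values 10, 15, 5 are pairwise distinct — satisfied.
5. W * V = 10 * 15 = 150 — satisfied.
6. 2W - 4Z = 2(10) - 4(3) = 8 — satisfied.

None — every constraint holds.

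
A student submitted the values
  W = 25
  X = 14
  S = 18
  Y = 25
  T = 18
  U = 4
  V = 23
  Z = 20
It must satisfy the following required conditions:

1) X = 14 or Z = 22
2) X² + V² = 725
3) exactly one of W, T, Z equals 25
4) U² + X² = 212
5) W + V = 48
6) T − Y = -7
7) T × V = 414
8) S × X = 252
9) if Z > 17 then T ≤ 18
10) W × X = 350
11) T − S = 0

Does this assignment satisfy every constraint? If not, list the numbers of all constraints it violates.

Yes — all constraints hold.

1) X = 14 = 14 (first disjunct)  ✔
2) X² + V² = 14² + 23² = 196 + 529 = 725  ✔
3) W=25, T=18, Z=20; 1 of them equals 25  ✔
4) U² + X² = 4² + 14² = 16 + 196 = 212  ✔
5) W + V = 25 + 23 = 48  ✔
6) T − Y = 18 − 25 = -7  ✔
7) T × V = 18 × 23 = 414  ✔
8) S × X = 18 × 14 = 252  ✔
9) Z = 20 > 17, so we need T ≤ 18; T = 18 ≤ 18  ✔
10) W × X = 25 × 14 = 350  ✔
11) T − S = 18 − 18 = 0  ✔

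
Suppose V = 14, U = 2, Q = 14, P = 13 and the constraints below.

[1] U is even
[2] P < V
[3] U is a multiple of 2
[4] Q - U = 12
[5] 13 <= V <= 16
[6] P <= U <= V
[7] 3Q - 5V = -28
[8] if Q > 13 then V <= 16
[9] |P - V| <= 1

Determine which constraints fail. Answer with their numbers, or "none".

Constraint 6 is violated.

[1] U = 2 is even — holds.
[2] P = 13, V = 14; 13 < 14 — holds.
[3] 2 / 2 = 1, so 2 divides 2 — holds.
[4] Q - U = 14 - 2 = 12 — holds.
[5] V = 14 lies in [13, 16] — holds.
[6] values 13, 2, 14; P = 13 is not <= U = 2 — fails.
[7] 3Q - 5V = 3(14) - 5(14) = -28 — holds.
[8] Q = 14 > 13, so we need V ≤ 16; V = 14 ≤ 16 — holds.
[9] |13 - 14| = 1; 1 ≤ 1 — holds.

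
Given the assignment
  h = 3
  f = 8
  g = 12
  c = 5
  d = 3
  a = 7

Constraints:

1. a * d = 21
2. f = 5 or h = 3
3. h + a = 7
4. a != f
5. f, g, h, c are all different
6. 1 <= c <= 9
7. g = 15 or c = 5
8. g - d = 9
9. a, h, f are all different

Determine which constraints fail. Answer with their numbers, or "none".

Violated: 3.

1. a * d = 7 * 3 = 21 — satisfied.
2. f = 8 ≠ 5, but h = 3 = 3 (second disjunct) — satisfied.
3. h + a = 3 + 7 = 10, not 7 — violated.
4. a = 7, f = 8; distinct — satisfied.
5. values 8, 12, 3, 5 are pairwise distinct — satisfied.
6. c = 5 lies in [1, 9] — satisfied.
7. g = 12 ≠ 15, but c = 5 = 5 (second disjunct) — satisfied.
8. g - d = 12 - 3 = 9 — satisfied.
9. values 7, 3, 8 are pairwise distinct — satisfied.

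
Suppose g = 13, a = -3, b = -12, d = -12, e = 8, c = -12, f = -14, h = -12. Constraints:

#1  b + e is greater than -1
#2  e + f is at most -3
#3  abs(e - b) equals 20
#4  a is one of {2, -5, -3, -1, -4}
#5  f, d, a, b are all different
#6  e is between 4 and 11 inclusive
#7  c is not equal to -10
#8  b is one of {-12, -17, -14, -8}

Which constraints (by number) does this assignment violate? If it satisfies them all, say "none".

#1 b + e = -12 + 8 = -4; -4 ≤ -1, bound -1 not met  ✗
#2 e + f = 8 + (-14) = -6; -6 ≤ -3  ✓
#3 abs(8 - (-12)) = 20  ✓
#4 a = -3 is in {2, -5, -3, -1, -4}  ✓
#5 d = b = -12, not all different  ✗
#6 e = 8 lies in [4, 11]  ✓
#7 c = -12, and -12 ≠ -10  ✓
#8 b = -12 is in {-12, -17, -14, -8}  ✓

Constraints 1, 5 are violated.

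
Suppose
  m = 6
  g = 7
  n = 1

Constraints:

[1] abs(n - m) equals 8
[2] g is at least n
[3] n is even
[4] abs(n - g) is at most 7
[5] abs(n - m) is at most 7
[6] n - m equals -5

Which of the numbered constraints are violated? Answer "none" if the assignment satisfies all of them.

Constraints 1 and 3 do not hold.

[1] abs(1 - 6) = 5, not 8  false
[2] g = 7, n = 1; 7 ≥ 1  true
[3] n = 1 is odd  false
[4] abs(1 - 7) = 6; 6 ≤ 7  true
[5] abs(1 - 6) = 5; 5 ≤ 7  true
[6] n - m = 1 - 6 = -5  true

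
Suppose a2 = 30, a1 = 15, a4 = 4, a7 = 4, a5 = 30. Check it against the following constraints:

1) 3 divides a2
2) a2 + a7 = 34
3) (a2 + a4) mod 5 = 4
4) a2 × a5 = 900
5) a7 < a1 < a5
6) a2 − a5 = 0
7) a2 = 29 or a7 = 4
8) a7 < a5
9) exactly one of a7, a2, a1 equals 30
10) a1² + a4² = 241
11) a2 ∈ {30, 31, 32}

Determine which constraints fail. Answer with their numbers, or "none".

1) 30 / 3 = 10, so 3 divides 30 — holds.
2) a2 + a7 = 30 + 4 = 34 — holds.
3) a2 + a4 = 34; 34 mod 5 = 4 — holds.
4) a2 × a5 = 30 × 30 = 900 — holds.
5) values 4 < 15 < 30 — holds.
6) a2 − a5 = 30 − 30 = 0 — holds.
7) a2 = 30 ≠ 29, but a7 = 4 = 4 (second disjunct) — holds.
8) a7 = 4, a5 = 30; 4 < 30 — holds.
9) a7=4, a2=30, a1=15; 1 of them equals 30 — holds.
10) a1² + a4² = 15² + 4² = 225 + 16 = 241 — holds.
11) a2 = 30 is in {30, 31, 32} — holds.

The assignment satisfies every constraint.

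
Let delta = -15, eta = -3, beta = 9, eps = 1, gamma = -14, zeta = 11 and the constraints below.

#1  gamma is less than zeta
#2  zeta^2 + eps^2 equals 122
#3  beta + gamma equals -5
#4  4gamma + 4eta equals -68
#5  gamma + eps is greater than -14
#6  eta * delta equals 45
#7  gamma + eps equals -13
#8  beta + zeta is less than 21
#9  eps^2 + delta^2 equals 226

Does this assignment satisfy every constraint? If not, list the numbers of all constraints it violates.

#1 gamma = -14, zeta = 11; -14 < 11 — OK.
#2 zeta^2 + eps^2 = 11^2 + 1^2 = 121 + 1 = 122 — OK.
#3 beta + gamma = 9 + (-14) = -5 — OK.
#4 4gamma + 4eta = 4(-14) + 4(-3) = -68 — OK.
#5 gamma + eps = -14 + 1 = -13; -13 > -14 — OK.
#6 eta * delta = -3 * (-15) = 45 — OK.
#7 gamma + eps = -14 + 1 = -13 — OK.
#8 beta + zeta = 9 + 11 = 20; 20 < 21 — OK.
#9 eps^2 + delta^2 = 1^2 + (-15)^2 = 1 + 225 = 226 — OK.

No violations.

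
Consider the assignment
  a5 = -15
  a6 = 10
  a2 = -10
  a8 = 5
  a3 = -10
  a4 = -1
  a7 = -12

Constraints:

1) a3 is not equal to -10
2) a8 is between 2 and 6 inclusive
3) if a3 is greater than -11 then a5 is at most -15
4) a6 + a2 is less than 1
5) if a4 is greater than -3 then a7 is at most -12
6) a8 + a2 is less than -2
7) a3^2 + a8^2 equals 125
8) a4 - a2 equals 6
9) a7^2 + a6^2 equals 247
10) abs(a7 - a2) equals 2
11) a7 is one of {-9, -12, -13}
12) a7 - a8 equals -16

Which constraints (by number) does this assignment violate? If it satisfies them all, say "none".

Constraints 1, 8, 9, and 12 do not hold.

1) a3 = -10, but -10 is required to differ — violated.
2) a8 = 5 lies in [2, 6] — satisfied.
3) a3 = -10 > -11, so we need a5 ≤ -15; a5 = -15 ≤ -15 — satisfied.
4) a6 + a2 = 10 + (-10) = 0; 0 < 1 — satisfied.
5) a4 = -1 > -3, so we need a7 ≤ -12; a7 = -12 ≤ -12 — satisfied.
6) a8 + a2 = 5 + (-10) = -5; -5 < -2 — satisfied.
7) a3^2 + a8^2 = (-10)^2 + 5^2 = 100 + 25 = 125 — satisfied.
8) a4 - a2 = -1 - (-10) = 9, not 6 — violated.
9) a7^2 + a6^2 = (-12)^2 + 10^2 = 144 + 100 = 244, not 247 — violated.
10) abs(-12 - (-10)) = 2 — satisfied.
11) a7 = -12 is in {-9, -12, -13} — satisfied.
12) a7 - a8 = -12 - 5 = -17, not -16 — violated.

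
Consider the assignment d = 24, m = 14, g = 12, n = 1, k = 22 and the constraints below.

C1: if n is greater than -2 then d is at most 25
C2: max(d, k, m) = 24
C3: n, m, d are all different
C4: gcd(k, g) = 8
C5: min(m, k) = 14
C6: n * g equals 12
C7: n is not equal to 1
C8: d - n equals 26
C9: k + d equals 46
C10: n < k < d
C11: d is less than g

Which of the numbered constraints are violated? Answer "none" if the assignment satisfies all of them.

Violated: 4, 7, 8, and 11.

C1: n = 1 > -2, so we need d ≤ 25; d = 24 ≤ 25  OK
C2: max(24, 22, 14) = 24  OK
C3: values 1, 14, 24 are pairwise distinct  OK
C4: gcd(22, 12) = 2, not 8  FAIL
C5: min(14, 22) = 14  OK
C6: n * g = 1 * 12 = 12  OK
C7: n = 1, but 1 is required to differ  FAIL
C8: d - n = 24 - 1 = 23, not 26  FAIL
C9: k + d = 22 + 24 = 46  OK
C10: values 1 < 22 < 24  OK
C11: d = 24, g = 12; 24 ≥ 12 (want <)  FAIL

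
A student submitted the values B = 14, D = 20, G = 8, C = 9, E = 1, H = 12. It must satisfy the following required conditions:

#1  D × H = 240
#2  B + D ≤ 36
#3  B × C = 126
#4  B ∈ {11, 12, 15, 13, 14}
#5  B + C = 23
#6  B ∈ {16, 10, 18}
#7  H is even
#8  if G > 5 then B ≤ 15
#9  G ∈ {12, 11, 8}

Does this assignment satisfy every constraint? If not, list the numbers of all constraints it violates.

Constraint 6 is violated.

#1 D × H = 20 × 12 = 240 — OK.
#2 B + D = 14 + 20 = 34; 34 ≤ 36 — OK.
#3 B × C = 14 × 9 = 126 — OK.
#4 B = 14 is in {11, 12, 15, 13, 14} — OK.
#5 B + C = 14 + 9 = 23 — OK.
#6 B = 14 is not in {16, 10, 18} — violated.
#7 H = 12 is even — OK.
#8 G = 8 > 5, so we need B ≤ 15; B = 14 ≤ 15 — OK.
#9 G = 8 is in {12, 11, 8} — OK.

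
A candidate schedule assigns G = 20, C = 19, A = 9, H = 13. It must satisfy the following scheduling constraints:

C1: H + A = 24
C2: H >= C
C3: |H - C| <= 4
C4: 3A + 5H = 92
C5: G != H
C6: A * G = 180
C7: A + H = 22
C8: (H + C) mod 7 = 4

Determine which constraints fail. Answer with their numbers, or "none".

C1: H + A = 13 + 9 = 22, not 24 — violated.
C2: H = 13, C = 19; 13 < 19 (want ≥) — violated.
C3: |13 - 19| = 6; 6 > 4, exceeds bound 4 — violated.
C4: 3A + 5H = 3(9) + 5(13) = 92 — OK.
C5: G = 20, H = 13; distinct — OK.
C6: A * G = 9 * 20 = 180 — OK.
C7: A + H = 9 + 13 = 22 — OK.
C8: H + C = 32; 32 mod 7 = 4 — OK.

Constraints 1, 2, and 3 do not hold.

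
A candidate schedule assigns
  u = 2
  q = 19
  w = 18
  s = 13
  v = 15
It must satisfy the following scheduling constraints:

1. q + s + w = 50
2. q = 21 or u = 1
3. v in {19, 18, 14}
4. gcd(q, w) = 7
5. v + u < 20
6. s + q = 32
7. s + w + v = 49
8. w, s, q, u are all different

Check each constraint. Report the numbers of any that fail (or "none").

1. q + s + w = 19 + 13 + 18 = 50 — OK.
2. q = 19 ≠ 21 and u = 2 ≠ 1; both disjuncts false — violated.
3. v = 15 is not in {19, 18, 14} — violated.
4. gcd(19, 18) = 1, not 7 — violated.
5. v + u = 15 + 2 = 17; 17 < 20 — OK.
6. s + q = 13 + 19 = 32 — OK.
7. s + w + v = 13 + 18 + 15 = 46, not 49 — violated.
8. values 18, 13, 19, 2 are pairwise distinct — OK.

Constraints 2, 3, 4, and 7 do not hold.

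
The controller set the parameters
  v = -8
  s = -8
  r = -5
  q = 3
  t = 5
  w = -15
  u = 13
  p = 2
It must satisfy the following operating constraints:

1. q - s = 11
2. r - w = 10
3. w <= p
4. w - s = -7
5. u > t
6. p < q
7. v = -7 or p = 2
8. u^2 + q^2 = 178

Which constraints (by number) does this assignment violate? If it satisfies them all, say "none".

No violations.

1. q - s = 3 - (-8) = 11 — OK.
2. r - w = -5 - (-15) = 10 — OK.
3. w = -15, p = 2; -15 ≤ 2 — OK.
4. w - s = -15 - (-8) = -7 — OK.
5. u = 13, t = 5; 13 > 5 — OK.
6. p = 2, q = 3; 2 < 3 — OK.
7. v = -8 ≠ -7, but p = 2 = 2 (second disjunct) — OK.
8. u^2 + q^2 = 13^2 + 3^2 = 169 + 9 = 178 — OK.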